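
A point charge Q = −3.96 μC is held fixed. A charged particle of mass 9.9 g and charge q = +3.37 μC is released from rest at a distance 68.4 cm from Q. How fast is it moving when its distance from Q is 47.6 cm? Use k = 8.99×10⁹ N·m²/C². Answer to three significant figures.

3.93 m/s

Only the electrostatic force acts, so mechanical energy is conserved: ½mv² = U₁ − U₂ = kQq(1/r₁ − 1/r₂).
U₁ − U₂ = (8.99×10⁹ N·m²/C²)(-3.96×10⁻⁶ C)(3.37×10⁻⁶ C)(1/0.684 − 1/0.476) = 0.0766 J.
v = √(2·0.0766/9.90×10⁻³) = 3.93 m/s.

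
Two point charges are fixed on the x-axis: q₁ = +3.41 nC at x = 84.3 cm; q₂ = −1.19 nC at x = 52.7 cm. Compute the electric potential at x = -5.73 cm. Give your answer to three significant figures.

15.7 V

The total potential is the scalar sum of each charge's contribution, V = Σ kqᵢ/rᵢ.
Distances from the field point to each charge: r₁ = 0.900 m, r₂ = 0.584 m.
V = k[(3.41×10⁻⁹)/(0.900) + (-1.19×10⁻⁹)/(0.584)] = 15.7 V.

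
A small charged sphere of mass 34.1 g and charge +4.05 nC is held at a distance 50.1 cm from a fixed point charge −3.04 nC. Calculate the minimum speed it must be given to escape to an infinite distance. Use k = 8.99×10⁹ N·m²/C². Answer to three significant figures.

To just escape, total mechanical energy must reach zero at infinity: ½mv²_min + U = 0, so ½mv²_min = −U = |kQq|/r.
|U| = |kQq|/r = (8.99×10⁹ N·m²/C²)(3.04×10⁻⁹)(4.05×10⁻⁹)/(0.501) = 2.21×10⁻⁷ J.
v_min = √(2|U|/m) = √(2·2.21×10⁻⁷/0.0341) = 3.60×10⁻³ m/s.

3.60×10⁻³ m/s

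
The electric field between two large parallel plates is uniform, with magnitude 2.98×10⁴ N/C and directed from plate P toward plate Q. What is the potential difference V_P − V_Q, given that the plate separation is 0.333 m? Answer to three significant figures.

In a uniform field, potential decreases in the direction of E: ΔV = −E·d for a displacement d parallel to E.
Going from Q to P is a displacement of 0.333 m opposite to the field, so V_P − V_Q = +Ed = 9920 V.

9920 V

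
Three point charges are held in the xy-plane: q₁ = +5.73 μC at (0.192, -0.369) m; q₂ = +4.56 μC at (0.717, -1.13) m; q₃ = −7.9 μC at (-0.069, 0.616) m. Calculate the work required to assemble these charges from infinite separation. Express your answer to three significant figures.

The assembly work is the sum of pairwise potential energies, U = Σ_{i<j} kqᵢqⱼ/rᵢⱼ.
Pair separations: r₁₂ = 0.925 m, r₁₃ = 1.02 m, r₂₃ = 1.91 m.
U = (0.254) + (-0.399) + (-0.169) = -0.314 J.

-0.314 J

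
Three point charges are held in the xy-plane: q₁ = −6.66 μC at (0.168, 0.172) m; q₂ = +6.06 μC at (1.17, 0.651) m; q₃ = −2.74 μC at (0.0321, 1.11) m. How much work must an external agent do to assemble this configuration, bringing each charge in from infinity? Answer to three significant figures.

The assembly work is the sum of pairwise potential energies, U = Σ_{i<j} kqᵢqⱼ/rᵢⱼ.
Pair separations: r₁₂ = 1.11 m, r₁₃ = 0.948 m, r₂₃ = 1.23 m.
U = (-0.327) + (0.173) + (-0.122) = -0.275 J.

-0.275 J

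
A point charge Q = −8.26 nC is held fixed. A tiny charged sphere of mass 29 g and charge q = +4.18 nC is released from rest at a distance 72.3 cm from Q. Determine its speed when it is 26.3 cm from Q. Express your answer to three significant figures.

Only the electrostatic force acts, so mechanical energy is conserved: ½mv² = U₁ − U₂ = kQq(1/r₁ − 1/r₂).
U₁ − U₂ = (8.99×10⁹ N·m²/C²)(-8.26×10⁻⁹ C)(4.18×10⁻⁹ C)(1/0.723 − 1/0.263) = 7.51×10⁻⁷ J.
v = √(2·7.51×10⁻⁷/0.0290) = 7.20×10⁻³ m/s.

7.20×10⁻³ m/s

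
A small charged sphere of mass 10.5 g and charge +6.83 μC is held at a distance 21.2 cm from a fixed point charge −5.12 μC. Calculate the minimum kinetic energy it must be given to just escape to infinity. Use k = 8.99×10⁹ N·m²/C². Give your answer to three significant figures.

1.48 J

To just escape, total mechanical energy must reach zero at infinity: ½mv²_min + U = 0, so ½mv²_min = −U = |kQq|/r.
|U| = |kQq|/r = (8.99×10⁹ N·m²/C²)(5.12×10⁻⁶)(6.83×10⁻⁶)/(0.212) = 1.48 J.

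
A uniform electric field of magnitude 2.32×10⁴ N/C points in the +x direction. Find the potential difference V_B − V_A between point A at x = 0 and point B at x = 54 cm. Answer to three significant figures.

-1.25×10⁴ V

In a uniform field, potential decreases in the direction of E: V_B − V_A = −E·Δx.
V_B − V_A = −(2.32×10⁴ V/m)(0.540 m) = -1.25×10⁴ V.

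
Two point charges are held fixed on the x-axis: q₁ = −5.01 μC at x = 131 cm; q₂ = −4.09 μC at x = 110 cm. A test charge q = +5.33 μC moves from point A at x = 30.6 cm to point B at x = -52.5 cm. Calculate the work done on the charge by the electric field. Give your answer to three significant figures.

-0.235 J

The work done by the electric force is W_field = −ΔU = −q(V_B − V_A) = q(V_A − V_B).
At A: distances to the source charges are 1.00 m, 0.794 m; V_A = Σ kqᵢ/rᵢ = -9.12×10⁴ V.
At B: distances to the source charges are 1.83 m, 1.62 m; V_B = Σ kqᵢ/rᵢ = -4.72×10⁴ V.
ΔV = V_B − V_A = 4.40×10⁴ V.
W_field = −qΔV = −(5.33×10⁻⁶ C)(4.40×10⁴ V) = -0.235 J.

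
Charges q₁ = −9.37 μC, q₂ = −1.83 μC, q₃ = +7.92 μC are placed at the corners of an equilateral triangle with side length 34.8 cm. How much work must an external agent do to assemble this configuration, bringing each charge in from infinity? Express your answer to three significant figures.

-1.85 J

The assembly work is the sum of pairwise potential energies, U = Σ_{i<j} kqᵢqⱼ/rᵢⱼ.
All three pair separations equal the side length, 0.348 m.
U = (0.443) + (-1.92) + (-0.374) = -1.85 J.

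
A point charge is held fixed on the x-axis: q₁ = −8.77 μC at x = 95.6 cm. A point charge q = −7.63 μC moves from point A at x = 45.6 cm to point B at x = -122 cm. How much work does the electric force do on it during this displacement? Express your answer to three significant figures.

The work done by the electric force is W_field = −ΔU = −q(V_B − V_A) = q(V_A − V_B).
At A: distance to the source charge is 0.500 m; V_A = kq₁/r = -1.58×10⁵ V.
At B: distance to the source charge is 2.18 m; V_B = kq₁/r = -3.62×10⁴ V.
ΔV = V_B − V_A = 1.21×10⁵ V.
W_field = −qΔV = −(-7.63×10⁻⁶ C)(1.21×10⁵ V) = 0.927 J.

0.927 J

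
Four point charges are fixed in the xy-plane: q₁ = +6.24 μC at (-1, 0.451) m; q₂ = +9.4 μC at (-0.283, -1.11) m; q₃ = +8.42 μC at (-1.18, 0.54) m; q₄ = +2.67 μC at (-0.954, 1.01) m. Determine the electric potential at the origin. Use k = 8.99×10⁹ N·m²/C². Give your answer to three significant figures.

2.01×10⁵ V

The total potential is the scalar sum of each charge's contribution, V = Σ kqᵢ/rᵢ.
Distances from the field point to each charge: r₁ = 1.10 m, r₂ = 1.15 m, r₃ = 1.30 m, r₄ = 1.39 m.
V = k[(6.24×10⁻⁶)/(1.10) + (9.40×10⁻⁶)/(1.15) + (8.42×10⁻⁶)/(1.30) + (2.67×10⁻⁶)/(1.39)] = 2.01×10⁵ V.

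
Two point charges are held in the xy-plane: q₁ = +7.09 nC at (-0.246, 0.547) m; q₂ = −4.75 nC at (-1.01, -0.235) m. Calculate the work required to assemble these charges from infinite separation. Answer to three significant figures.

The work to assemble the configuration equals its total potential energy, U = Σ kqᵢqⱼ/rᵢⱼ over all pairs.
Pair separations: r₁₂ = 1.09 m.
U = (-2.77×10⁻⁷) = -2.77×10⁻⁷ J.

-2.77×10⁻⁷ J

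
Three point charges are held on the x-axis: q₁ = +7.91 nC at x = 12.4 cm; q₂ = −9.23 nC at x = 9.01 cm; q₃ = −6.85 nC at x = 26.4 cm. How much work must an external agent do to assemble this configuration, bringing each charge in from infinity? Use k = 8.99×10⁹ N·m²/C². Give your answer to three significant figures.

-1.96×10⁻⁵ J

The assembly work is the sum of pairwise potential energies, U = Σ_{i<j} kqᵢqⱼ/rᵢⱼ.
Pair separations: r₁₂ = 0.0339 m, r₁₃ = 0.140 m, r₂₃ = 0.174 m.
U = (-1.94×10⁻⁵) + (-3.48×10⁻⁶) + (3.27×10⁻⁶) = -1.96×10⁻⁵ J.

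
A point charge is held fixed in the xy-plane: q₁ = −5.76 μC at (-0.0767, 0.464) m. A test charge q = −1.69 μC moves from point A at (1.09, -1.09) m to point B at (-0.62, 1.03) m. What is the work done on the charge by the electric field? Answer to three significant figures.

The work done by the electric force is W_field = −ΔU = −q(V_B − V_A) = q(V_A − V_B).
At A: distance to the source charge is 1.94 m; V_A = kq₁/r = -2.66×10⁴ V.
At B: distance to the source charge is 0.785 m; V_B = kq₁/r = -6.60×10⁴ V.
ΔV = V_B − V_A = -3.94×10⁴ V.
W_field = −qΔV = −(-1.69×10⁻⁶ C)(-3.94×10⁴ V) = -0.0665 J.

-0.0665 J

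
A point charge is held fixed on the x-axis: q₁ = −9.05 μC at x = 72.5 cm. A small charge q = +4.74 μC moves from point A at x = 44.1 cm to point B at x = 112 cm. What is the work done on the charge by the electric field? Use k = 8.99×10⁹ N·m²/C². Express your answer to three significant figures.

The work done by the electric force is W_field = −ΔU = −q(V_B − V_A) = q(V_A − V_B).
At A: distance to the source charge is 0.284 m; V_A = kq₁/r = -2.86×10⁵ V.
At B: distance to the source charge is 0.395 m; V_B = kq₁/r = -2.06×10⁵ V.
ΔV = V_B − V_A = 8.05×10⁴ V.
W_field = −qΔV = −(4.74×10⁻⁶ C)(8.05×10⁴ V) = -0.382 J.

-0.382 J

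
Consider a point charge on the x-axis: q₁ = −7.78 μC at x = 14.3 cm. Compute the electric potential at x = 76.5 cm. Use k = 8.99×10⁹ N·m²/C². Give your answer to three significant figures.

Electric potential is a scalar, so the contributions from each charge add algebraically: V = Σ kqᵢ/rᵢ.
V = k[(-7.78×10⁻⁶)/(0.622)] = -1.12×10⁵ V.

-1.12×10⁵ V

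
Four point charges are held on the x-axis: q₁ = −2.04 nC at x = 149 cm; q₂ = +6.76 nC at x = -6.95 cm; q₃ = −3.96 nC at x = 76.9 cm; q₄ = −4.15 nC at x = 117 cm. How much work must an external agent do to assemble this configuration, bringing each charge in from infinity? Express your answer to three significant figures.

1.37×10⁻⁷ J

The work to assemble the configuration equals its total potential energy, U = Σ kqᵢqⱼ/rᵢⱼ over all pairs.
Pair separations: r₁₂ = 1.56 m, r₁₃ = 0.721 m, r₁₄ = 0.320 m, r₂₃ = 0.839 m, r₂₄ = 1.24 m, r₃₄ = 0.401 m.
Summing all 6 pair terms gives U = 1.37×10⁻⁷ J.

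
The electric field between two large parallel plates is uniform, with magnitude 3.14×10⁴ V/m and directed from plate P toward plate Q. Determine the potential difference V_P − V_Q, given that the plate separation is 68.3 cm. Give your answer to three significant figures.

2.14×10⁴ V

In a uniform field, potential decreases in the direction of E: ΔV = −E·d for a displacement d parallel to E.
Going from Q to P is a displacement of 68.3 cm opposite to the field, so V_P − V_Q = +Ed = 2.14×10⁴ V.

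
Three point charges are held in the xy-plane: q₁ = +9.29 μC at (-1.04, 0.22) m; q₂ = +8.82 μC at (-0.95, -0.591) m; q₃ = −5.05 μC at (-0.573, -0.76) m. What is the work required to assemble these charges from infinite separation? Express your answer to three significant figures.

The work to assemble the configuration equals its total potential energy, U = Σ kqᵢqⱼ/rᵢⱼ over all pairs.
Pair separations: r₁₂ = 0.816 m, r₁₃ = 1.09 m, r₂₃ = 0.413 m.
U = (0.903) + (-0.389) + (-0.969) = -0.455 J.

-0.455 J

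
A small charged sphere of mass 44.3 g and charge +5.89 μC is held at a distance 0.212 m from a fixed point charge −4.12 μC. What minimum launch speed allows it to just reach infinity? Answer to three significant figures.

6.82 m/s

To just escape, total mechanical energy must reach zero at infinity: ½mv²_min + U = 0, so ½mv²_min = −U = |kQq|/r.
|U| = |kQq|/r = (8.99×10⁹ N·m²/C²)(4.12×10⁻⁶)(5.89×10⁻⁶)/(0.212) = 1.03 J.
v_min = √(2|U|/m) = √(2·1.03/0.0443) = 6.82 m/s.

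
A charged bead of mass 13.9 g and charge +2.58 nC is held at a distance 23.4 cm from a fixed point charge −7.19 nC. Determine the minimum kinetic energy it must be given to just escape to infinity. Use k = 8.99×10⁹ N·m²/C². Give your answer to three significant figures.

7.13×10⁻⁷ J

To just escape, total mechanical energy must reach zero at infinity: ½mv²_min + U = 0, so ½mv²_min = −U = |kQq|/r.
|U| = |kQq|/r = (8.99×10⁹ N·m²/C²)(7.19×10⁻⁹)(2.58×10⁻⁹)/(0.234) = 7.13×10⁻⁷ J.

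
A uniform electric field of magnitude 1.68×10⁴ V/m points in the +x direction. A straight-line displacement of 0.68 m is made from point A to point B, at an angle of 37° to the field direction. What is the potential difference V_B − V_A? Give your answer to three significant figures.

-9120 V

Only the component of displacement along E changes the potential: ΔV = −E·d·cosθ.
ΔV = −(1.68×10⁴ V/m)(0.680 m)cos37° = -9120 V.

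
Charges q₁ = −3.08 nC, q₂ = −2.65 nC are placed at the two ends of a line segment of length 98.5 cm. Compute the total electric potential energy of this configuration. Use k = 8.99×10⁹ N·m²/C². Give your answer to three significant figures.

The work to assemble the configuration equals its total potential energy, U = Σ kqᵢqⱼ/rᵢⱼ over all pairs.
The separation is r = 0.985 m.
U = (7.45×10⁻⁸) = 7.45×10⁻⁸ J.

7.45×10⁻⁸ J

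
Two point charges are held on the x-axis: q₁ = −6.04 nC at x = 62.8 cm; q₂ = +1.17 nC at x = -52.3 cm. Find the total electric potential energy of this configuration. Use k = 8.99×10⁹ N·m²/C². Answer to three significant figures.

The work to assemble the configuration equals its total potential energy, U = Σ kqᵢqⱼ/rᵢⱼ over all pairs.
Pair separations: r₁₂ = 1.15 m.
U = (-5.52×10⁻⁸) = -5.52×10⁻⁸ J.

-5.52×10⁻⁸ J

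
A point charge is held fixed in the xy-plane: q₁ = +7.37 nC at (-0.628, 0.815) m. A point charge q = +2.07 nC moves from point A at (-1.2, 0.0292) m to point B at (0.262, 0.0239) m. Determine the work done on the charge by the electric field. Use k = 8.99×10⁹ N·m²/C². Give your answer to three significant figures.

The work done by the electric force is W_field = −ΔU = −q(V_B − V_A) = q(V_A − V_B).
At A: distance to the source charge is 0.972 m; V_A = kq₁/r = 68.2 V.
At B: distance to the source charge is 1.19 m; V_B = kq₁/r = 55.6 V.
ΔV = V_B − V_A = -12.5 V.
W_field = −qΔV = −(2.07×10⁻⁹ C)(-12.5 V) = 2.59×10⁻⁸ J.

2.59×10⁻⁸ J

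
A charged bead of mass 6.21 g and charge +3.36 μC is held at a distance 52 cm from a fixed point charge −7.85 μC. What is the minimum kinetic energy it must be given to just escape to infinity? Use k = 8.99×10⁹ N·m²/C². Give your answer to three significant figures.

0.456 J

To just escape, total mechanical energy must reach zero at infinity: ½mv²_min + U = 0, so ½mv²_min = −U = |kQq|/r.
|U| = |kQq|/r = (8.99×10⁹ N·m²/C²)(7.85×10⁻⁶)(3.36×10⁻⁶)/(0.520) = 0.456 J.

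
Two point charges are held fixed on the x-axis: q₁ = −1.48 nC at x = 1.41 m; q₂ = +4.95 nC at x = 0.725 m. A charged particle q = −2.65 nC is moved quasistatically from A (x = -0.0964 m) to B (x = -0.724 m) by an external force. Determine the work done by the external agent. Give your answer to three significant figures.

5.53×10⁻⁸ J

For quasistatic motion the external work equals the change in potential energy: W_ext = qΔV = q(V_B − V_A).
At A: distances to the source charges are 1.51 m, 0.821 m; V_A = Σ kqᵢ/rᵢ = 45.3 V.
At B: distances to the source charges are 2.13 m, 1.45 m; V_B = Σ kqᵢ/rᵢ = 24.5 V.
ΔV = V_B − V_A = -20.9 V.
W_ext = qΔV = (-2.65×10⁻⁹ C)(-20.9 V) = 5.53×10⁻⁸ J.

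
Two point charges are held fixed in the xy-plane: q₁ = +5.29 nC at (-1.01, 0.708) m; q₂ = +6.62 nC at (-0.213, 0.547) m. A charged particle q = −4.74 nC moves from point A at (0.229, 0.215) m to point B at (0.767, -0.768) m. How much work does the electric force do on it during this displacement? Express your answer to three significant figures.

The work done by the electric force is W_field = −ΔU = −q(V_B − V_A) = q(V_A − V_B).
At A: distances to the source charges are 1.33 m, 0.553 m; V_A = Σ kqᵢ/rᵢ = 143 V.
At B: distances to the source charges are 2.31 m, 1.64 m; V_B = Σ kqᵢ/rᵢ = 56.9 V.
ΔV = V_B − V_A = -86.4 V.
W_field = −qΔV = −(-4.74×10⁻⁹ C)(-86.4 V) = -4.10×10⁻⁷ J.

-4.10×10⁻⁷ J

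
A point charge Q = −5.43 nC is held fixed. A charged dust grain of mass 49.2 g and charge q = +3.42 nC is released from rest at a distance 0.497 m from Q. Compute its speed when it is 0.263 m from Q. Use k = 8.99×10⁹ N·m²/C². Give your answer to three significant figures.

3.49×10⁻³ m/s

Only the electrostatic force acts, so mechanical energy is conserved: ½mv² = U₁ − U₂ = kQq(1/r₁ − 1/r₂).
U₁ − U₂ = (8.99×10⁹ N·m²/C²)(-5.43×10⁻⁹ C)(3.42×10⁻⁹ C)(1/0.497 − 1/0.263) = 2.99×10⁻⁷ J.
v = √(2·2.99×10⁻⁷/0.0492) = 3.49×10⁻³ m/s.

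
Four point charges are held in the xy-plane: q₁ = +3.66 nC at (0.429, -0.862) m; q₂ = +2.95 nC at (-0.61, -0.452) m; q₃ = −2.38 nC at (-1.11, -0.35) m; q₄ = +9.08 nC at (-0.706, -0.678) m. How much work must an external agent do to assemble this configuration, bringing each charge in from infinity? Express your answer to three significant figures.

The assembly work is the sum of pairwise potential energies, U = Σ_{i<j} kqᵢqⱼ/rᵢⱼ.
Pair separations: r₁₂ = 1.12 m, r₁₃ = 1.62 m, r₁₄ = 1.15 m, r₂₃ = 0.510 m, r₂₄ = 0.246 m, r₃₄ = 0.520 m.
Summing all 6 pair terms gives U = 7.82×10⁻⁷ J.

7.82×10⁻⁷ J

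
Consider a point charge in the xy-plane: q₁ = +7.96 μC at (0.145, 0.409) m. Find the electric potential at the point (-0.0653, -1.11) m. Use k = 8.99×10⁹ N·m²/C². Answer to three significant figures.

4.67×10⁴ V

The total potential is the scalar sum of each charge's contribution, V = Σ kqᵢ/rᵢ.
Distances from the field point to each charge: r₁ = 1.53 m.
V = k[(7.96×10⁻⁶)/(1.53)] = 4.67×10⁴ V.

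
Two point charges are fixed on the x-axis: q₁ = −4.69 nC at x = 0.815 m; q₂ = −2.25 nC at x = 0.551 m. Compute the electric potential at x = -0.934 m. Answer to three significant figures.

The total potential is the scalar sum of each charge's contribution, V = Σ kqᵢ/rᵢ.
Distances from the field point to each charge: r₁ = 1.75 m, r₂ = 1.49 m.
V = k[(-4.69×10⁻⁹)/(1.75) + (-2.25×10⁻⁹)/(1.49)] = -37.7 V.

-37.7 V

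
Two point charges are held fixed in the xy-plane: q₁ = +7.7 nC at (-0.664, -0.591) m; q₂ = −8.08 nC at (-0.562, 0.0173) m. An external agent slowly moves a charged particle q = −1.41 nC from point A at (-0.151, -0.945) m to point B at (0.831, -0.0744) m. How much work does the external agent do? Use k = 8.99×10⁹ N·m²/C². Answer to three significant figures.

For quasistatic motion the external work equals the change in potential energy: W_ext = qΔV = q(V_B − V_A).
At A: distances to the source charges are 0.623 m, 1.05 m; V_A = Σ kqᵢ/rᵢ = 41.6 V.
At B: distances to the source charges are 1.58 m, 1.40 m; V_B = Σ kqᵢ/rᵢ = -8.27 V.
ΔV = V_B − V_A = -49.9 V.
W_ext = qΔV = (-1.41×10⁻⁹ C)(-49.9 V) = 7.04×10⁻⁸ J.

7.04×10⁻⁸ J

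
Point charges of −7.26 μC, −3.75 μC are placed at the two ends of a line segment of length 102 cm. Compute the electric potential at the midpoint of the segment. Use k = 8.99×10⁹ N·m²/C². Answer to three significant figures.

The total potential is the scalar sum of each charge's contribution, V = Σ kqᵢ/rᵢ.
Each charge is 0.510 m from the midpoint.
V = k[(-7.26×10⁻⁶)/(0.510) + (-3.75×10⁻⁶)/(0.510)] = -1.94×10⁵ V.

-1.94×10⁵ V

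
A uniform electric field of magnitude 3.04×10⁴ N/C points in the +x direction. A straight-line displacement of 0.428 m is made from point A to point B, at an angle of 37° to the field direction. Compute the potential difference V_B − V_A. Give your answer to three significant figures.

-1.04×10⁴ V

Only the component of displacement along E changes the potential: ΔV = −E·d·cosθ.
ΔV = −(3.04×10⁴ V/m)(0.428 m)cos37° = -1.04×10⁴ V.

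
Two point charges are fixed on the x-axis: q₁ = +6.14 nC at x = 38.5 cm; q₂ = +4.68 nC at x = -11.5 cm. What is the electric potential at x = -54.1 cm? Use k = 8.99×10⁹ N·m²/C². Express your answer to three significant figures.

The total potential is the scalar sum of each charge's contribution, V = Σ kqᵢ/rᵢ.
Distances from the field point to each charge: r₁ = 0.926 m, r₂ = 0.426 m.
V = k[(6.14×10⁻⁹)/(0.926) + (4.68×10⁻⁹)/(0.426)] = 158 V.

158 V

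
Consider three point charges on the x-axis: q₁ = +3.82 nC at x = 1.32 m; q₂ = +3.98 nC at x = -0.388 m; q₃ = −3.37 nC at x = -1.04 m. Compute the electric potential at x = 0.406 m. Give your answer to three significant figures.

Electric potential is a scalar, so the contributions from each charge add algebraically: V = Σ kqᵢ/rᵢ.
Distances from the field point to each charge: r₁ = 0.914 m, r₂ = 0.794 m, r₃ = 1.45 m.
V = k[(3.82×10⁻⁹)/(0.914) + (3.98×10⁻⁹)/(0.794) + (-3.37×10⁻⁹)/(1.45)] = 61.7 V.

61.7 V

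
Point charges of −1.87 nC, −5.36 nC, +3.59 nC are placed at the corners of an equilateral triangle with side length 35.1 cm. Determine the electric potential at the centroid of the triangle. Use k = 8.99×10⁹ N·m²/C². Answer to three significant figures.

Electric potential is a scalar, so the contributions from each charge add algebraically: V = Σ kqᵢ/rᵢ.
The distance from each vertex to the centroid is a/√3 = 0.203 m.
V = k[(-1.87×10⁻⁹)/(0.203) + (-5.36×10⁻⁹)/(0.203) + (3.59×10⁻⁹)/(0.203)] = -161 V.

-161 V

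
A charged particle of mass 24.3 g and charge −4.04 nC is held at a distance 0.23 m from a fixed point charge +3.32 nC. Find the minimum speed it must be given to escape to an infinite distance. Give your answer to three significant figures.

6.57×10⁻³ m/s

To just escape, total mechanical energy must reach zero at infinity: ½mv²_min + U = 0, so ½mv²_min = −U = |kQq|/r.
|U| = |kQq|/r = (8.99×10⁹ N·m²/C²)(3.32×10⁻⁹)(4.04×10⁻⁹)/(0.230) = 5.24×10⁻⁷ J.
v_min = √(2|U|/m) = √(2·5.24×10⁻⁷/0.0243) = 6.57×10⁻³ m/s.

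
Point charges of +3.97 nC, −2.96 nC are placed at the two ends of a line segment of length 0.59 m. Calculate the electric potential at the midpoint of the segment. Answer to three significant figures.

Electric potential is a scalar, so the contributions from each charge add algebraically: V = Σ kqᵢ/rᵢ.
Each charge is 0.295 m from the midpoint.
V = k[(3.97×10⁻⁹)/(0.295) + (-2.96×10⁻⁹)/(0.295)] = 30.8 V.

30.8 V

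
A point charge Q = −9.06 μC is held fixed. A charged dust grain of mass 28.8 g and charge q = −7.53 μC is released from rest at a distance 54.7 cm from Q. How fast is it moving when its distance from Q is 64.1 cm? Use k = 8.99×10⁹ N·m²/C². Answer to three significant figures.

3.38 m/s

Only the electrostatic force acts, so mechanical energy is conserved: ½mv² = U₁ − U₂ = kQq(1/r₁ − 1/r₂).
U₁ − U₂ = (8.99×10⁹ N·m²/C²)(-9.06×10⁻⁶ C)(-7.53×10⁻⁶ C)(1/0.547 − 1/0.641) = 0.164 J.
v = √(2·0.164/0.0288) = 3.38 m/s.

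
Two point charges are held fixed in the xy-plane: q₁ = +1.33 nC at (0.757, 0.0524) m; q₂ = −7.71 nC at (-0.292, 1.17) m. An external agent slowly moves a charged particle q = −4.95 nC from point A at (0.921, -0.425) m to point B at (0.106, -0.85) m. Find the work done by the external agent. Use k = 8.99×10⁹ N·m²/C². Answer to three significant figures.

For quasistatic motion the external work equals the change in potential energy: W_ext = qΔV = q(V_B − V_A).
At A: distances to the source charges are 0.505 m, 2.00 m; V_A = Σ kqᵢ/rᵢ = -10.9 V.
At B: distances to the source charges are 1.11 m, 2.06 m; V_B = Σ kqᵢ/rᵢ = -22.9 V.
ΔV = V_B − V_A = -12.0 V.
W_ext = qΔV = (-4.95×10⁻⁹ C)(-12.0 V) = 5.95×10⁻⁸ J.

5.95×10⁻⁸ J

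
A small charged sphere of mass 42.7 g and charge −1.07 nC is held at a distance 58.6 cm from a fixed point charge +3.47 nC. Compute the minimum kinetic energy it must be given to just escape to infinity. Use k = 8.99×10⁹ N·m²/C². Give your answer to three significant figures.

5.70×10⁻⁸ J

To just escape, total mechanical energy must reach zero at infinity: ½mv²_min + U = 0, so ½mv²_min = −U = |kQq|/r.
|U| = |kQq|/r = (8.99×10⁹ N·m²/C²)(3.47×10⁻⁹)(1.07×10⁻⁹)/(0.586) = 5.70×10⁻⁸ J.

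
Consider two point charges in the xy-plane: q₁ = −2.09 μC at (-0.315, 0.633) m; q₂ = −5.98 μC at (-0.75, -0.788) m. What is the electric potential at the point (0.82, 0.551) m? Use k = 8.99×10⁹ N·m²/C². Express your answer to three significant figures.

Electric potential is a scalar, so the contributions from each charge add algebraically: V = Σ kqᵢ/rᵢ.
Distances from the field point to each charge: r₁ = 1.14 m, r₂ = 2.06 m.
V = k[(-2.09×10⁻⁶)/(1.14) + (-5.98×10⁻⁶)/(2.06)] = -4.26×10⁴ V.

-4.26×10⁴ V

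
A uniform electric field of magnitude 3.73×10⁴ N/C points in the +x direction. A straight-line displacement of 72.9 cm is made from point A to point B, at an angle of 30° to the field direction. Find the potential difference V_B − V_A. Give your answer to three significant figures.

Only the component of displacement along E changes the potential: ΔV = −E·d·cosθ.
ΔV = −(3.73×10⁴ V/m)(0.729 m)cos30° = -2.35×10⁴ V.

-2.35×10⁴ V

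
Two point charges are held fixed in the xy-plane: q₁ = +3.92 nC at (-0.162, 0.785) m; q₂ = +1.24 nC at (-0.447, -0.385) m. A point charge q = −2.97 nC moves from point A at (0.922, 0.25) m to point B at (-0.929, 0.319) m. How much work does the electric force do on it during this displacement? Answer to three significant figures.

The work done by the electric force is W_field = −ΔU = −q(V_B − V_A) = q(V_A − V_B).
At A: distances to the source charges are 1.21 m, 1.51 m; V_A = Σ kqᵢ/rᵢ = 36.5 V.
At B: distances to the source charges are 0.897 m, 0.853 m; V_B = Σ kqᵢ/rᵢ = 52.3 V.
ΔV = V_B − V_A = 15.8 V.
W_field = −qΔV = −(-2.97×10⁻⁹ C)(15.8 V) = 4.69×10⁻⁸ J.

4.69×10⁻⁸ J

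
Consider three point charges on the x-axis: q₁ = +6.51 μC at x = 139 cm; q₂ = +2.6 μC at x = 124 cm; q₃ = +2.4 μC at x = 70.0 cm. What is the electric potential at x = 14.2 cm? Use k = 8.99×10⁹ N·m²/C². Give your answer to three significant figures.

Electric potential is a scalar, so the contributions from each charge add algebraically: V = Σ kqᵢ/rᵢ.
Distances from the field point to each charge: r₁ = 1.25 m, r₂ = 1.10 m, r₃ = 0.558 m.
V = k[(6.51×10⁻⁶)/(1.25) + (2.60×10⁻⁶)/(1.10) + (2.40×10⁻⁶)/(0.558)] = 1.07×10⁵ V.

1.07×10⁵ V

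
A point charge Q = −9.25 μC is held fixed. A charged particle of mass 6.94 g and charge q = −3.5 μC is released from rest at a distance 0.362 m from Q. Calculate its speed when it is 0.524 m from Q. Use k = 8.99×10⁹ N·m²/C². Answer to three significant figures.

8.46 m/s

Only the electrostatic force acts, so mechanical energy is conserved: ½mv² = U₁ − U₂ = kQq(1/r₁ − 1/r₂).
U₁ − U₂ = (8.99×10⁹ N·m²/C²)(-9.25×10⁻⁶ C)(-3.50×10⁻⁶ C)(1/0.362 − 1/0.524) = 0.249 J.
v = √(2·0.249/6.94×10⁻³) = 8.46 m/s.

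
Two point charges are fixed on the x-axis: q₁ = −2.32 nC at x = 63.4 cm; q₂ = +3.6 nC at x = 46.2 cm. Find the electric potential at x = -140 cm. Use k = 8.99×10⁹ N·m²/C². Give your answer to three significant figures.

7.13 V

The total potential is the scalar sum of each charge's contribution, V = Σ kqᵢ/rᵢ.
Distances from the field point to each charge: r₁ = 2.03 m, r₂ = 1.86 m.
V = k[(-2.32×10⁻⁹)/(2.03) + (3.60×10⁻⁹)/(1.86)] = 7.13 V.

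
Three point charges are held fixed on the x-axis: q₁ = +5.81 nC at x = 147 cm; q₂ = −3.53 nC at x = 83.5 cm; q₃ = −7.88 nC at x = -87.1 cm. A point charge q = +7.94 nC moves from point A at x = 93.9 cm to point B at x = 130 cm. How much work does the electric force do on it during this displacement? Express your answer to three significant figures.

-3.59×10⁻⁶ J

The work done by the electric force is W_field = −ΔU = −q(V_B − V_A) = q(V_A − V_B).
At A: distances to the source charges are 0.531 m, 0.104 m, 1.81 m; V_A = Σ kqᵢ/rᵢ = -246 V.
At B: distances to the source charges are 0.170 m, 0.465 m, 2.17 m; V_B = Σ kqᵢ/rᵢ = 206 V.
ΔV = V_B − V_A = 452 V.
W_field = −qΔV = −(7.94×10⁻⁹ C)(452 V) = -3.59×10⁻⁶ J.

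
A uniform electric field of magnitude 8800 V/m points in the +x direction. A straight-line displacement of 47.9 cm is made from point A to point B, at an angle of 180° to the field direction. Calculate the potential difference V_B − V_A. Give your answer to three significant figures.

Only the component of displacement along E changes the potential: ΔV = −E·d·cosθ.
ΔV = −(8800 V/m)(0.479 m)cos180° = 4220 V.

4220 V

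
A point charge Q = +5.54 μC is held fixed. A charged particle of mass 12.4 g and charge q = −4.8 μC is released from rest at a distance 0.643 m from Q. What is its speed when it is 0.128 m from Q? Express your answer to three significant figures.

15.5 m/s

Only the electrostatic force acts, so mechanical energy is conserved: ½mv² = U₁ − U₂ = kQq(1/r₁ − 1/r₂).
U₁ − U₂ = (8.99×10⁹ N·m²/C²)(5.54×10⁻⁶ C)(-4.80×10⁻⁶ C)(1/0.643 − 1/0.128) = 1.50 J.
v = √(2·1.50/0.0124) = 15.5 m/s.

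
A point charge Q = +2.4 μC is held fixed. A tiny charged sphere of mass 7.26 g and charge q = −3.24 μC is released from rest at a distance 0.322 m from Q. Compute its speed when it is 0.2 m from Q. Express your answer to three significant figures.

Only the electrostatic force acts, so mechanical energy is conserved: ½mv² = U₁ − U₂ = kQq(1/r₁ − 1/r₂).
U₁ − U₂ = (8.99×10⁹ N·m²/C²)(2.40×10⁻⁶ C)(-3.24×10⁻⁶ C)(1/0.322 − 1/0.200) = 0.132 J.
v = √(2·0.132/7.26×10⁻³) = 6.04 m/s.

6.04 m/s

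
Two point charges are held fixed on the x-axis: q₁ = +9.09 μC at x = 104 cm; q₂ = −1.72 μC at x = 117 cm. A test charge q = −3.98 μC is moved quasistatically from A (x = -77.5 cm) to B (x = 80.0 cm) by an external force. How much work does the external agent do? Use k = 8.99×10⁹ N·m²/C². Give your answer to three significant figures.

-1.04 J

For quasistatic motion the external work equals the change in potential energy: W_ext = qΔV = q(V_B − V_A).
At A: distances to the source charges are 1.81 m, 1.94 m; V_A = Σ kqᵢ/rᵢ = 3.71×10⁴ V.
At B: distances to the source charges are 0.240 m, 0.370 m; V_B = Σ kqᵢ/rᵢ = 2.99×10⁵ V.
ΔV = V_B − V_A = 2.62×10⁵ V.
W_ext = qΔV = (-3.98×10⁻⁶ C)(2.62×10⁵ V) = -1.04 J.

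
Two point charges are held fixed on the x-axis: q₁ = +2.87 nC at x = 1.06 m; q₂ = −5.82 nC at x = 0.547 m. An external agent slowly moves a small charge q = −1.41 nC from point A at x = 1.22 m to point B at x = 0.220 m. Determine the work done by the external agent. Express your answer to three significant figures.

For quasistatic motion the external work equals the change in potential energy: W_ext = qΔV = q(V_B − V_A).
At A: distances to the source charges are 0.160 m, 0.673 m; V_A = Σ kqᵢ/rᵢ = 83.5 V.
At B: distances to the source charges are 0.840 m, 0.327 m; V_B = Σ kqᵢ/rᵢ = -129 V.
ΔV = V_B − V_A = -213 V.
W_ext = qΔV = (-1.41×10⁻⁹ C)(-213 V) = 3.00×10⁻⁷ J.

3.00×10⁻⁷ J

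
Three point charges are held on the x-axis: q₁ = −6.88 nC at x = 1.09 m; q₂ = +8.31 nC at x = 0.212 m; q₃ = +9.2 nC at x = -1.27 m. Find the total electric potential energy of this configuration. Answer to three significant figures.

The work to assemble the configuration equals its total potential energy, U = Σ kqᵢqⱼ/rᵢⱼ over all pairs.
Pair separations: r₁₂ = 0.878 m, r₁₃ = 2.36 m, r₂₃ = 1.48 m.
U = (-5.85×10⁻⁷) + (-2.41×10⁻⁷) + (4.64×10⁻⁷) = -3.63×10⁻⁷ J.

-3.63×10⁻⁷ J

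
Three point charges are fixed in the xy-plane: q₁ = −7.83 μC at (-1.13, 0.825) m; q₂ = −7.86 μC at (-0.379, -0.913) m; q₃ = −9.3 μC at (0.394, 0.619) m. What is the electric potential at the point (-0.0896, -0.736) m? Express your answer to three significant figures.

Electric potential is a scalar, so the contributions from each charge add algebraically: V = Σ kqᵢ/rᵢ.
Distances from the field point to each charge: r₁ = 1.88 m, r₂ = 0.339 m, r₃ = 1.44 m.
V = k[(-7.83×10⁻⁶)/(1.88) + (-7.86×10⁻⁶)/(0.339) + (-9.30×10⁻⁶)/(1.44)] = -3.04×10⁵ V.

-3.04×10⁵ V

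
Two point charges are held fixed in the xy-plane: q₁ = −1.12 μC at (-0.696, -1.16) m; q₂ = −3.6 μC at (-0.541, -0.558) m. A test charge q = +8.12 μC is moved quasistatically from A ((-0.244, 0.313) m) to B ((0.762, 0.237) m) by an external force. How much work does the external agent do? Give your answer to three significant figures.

For quasistatic motion the external work equals the change in potential energy: W_ext = qΔV = q(V_B − V_A).
At A: distances to the source charges are 1.54 m, 0.920 m; V_A = Σ kqᵢ/rᵢ = -4.17×10⁴ V.
At B: distances to the source charges are 2.02 m, 1.53 m; V_B = Σ kqᵢ/rᵢ = -2.62×10⁴ V.
ΔV = V_B − V_A = 1.55×10⁴ V.
W_ext = qΔV = (8.12×10⁻⁶ C)(1.55×10⁴ V) = 0.126 J.

0.126 J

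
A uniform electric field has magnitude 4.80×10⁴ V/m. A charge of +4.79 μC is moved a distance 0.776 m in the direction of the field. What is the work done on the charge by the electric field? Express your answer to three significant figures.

The potential change for a displacement 0.776 m in the direction of the field is ΔV = −Ed = -3.72×10⁴ V.
W_field = −qΔV = 0.178 J.

0.178 J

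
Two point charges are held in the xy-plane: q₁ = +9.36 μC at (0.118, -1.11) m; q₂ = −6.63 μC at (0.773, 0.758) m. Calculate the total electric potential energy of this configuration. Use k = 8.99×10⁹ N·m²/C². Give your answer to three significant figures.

The work to assemble the configuration equals its total potential energy, U = Σ kqᵢqⱼ/rᵢⱼ over all pairs.
Pair separations: r₁₂ = 1.98 m.
U = (-0.282) = -0.282 J.

-0.282 J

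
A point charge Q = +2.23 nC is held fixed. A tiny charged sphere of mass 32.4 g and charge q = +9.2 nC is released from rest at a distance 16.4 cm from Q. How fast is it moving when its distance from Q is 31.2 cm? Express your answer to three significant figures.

Only the electrostatic force acts, so mechanical energy is conserved: ½mv² = U₁ − U₂ = kQq(1/r₁ − 1/r₂).
U₁ − U₂ = (8.99×10⁹ N·m²/C²)(2.23×10⁻⁹ C)(9.20×10⁻⁹ C)(1/0.164 − 1/0.312) = 5.33×10⁻⁷ J.
v = √(2·5.33×10⁻⁷/0.0324) = 5.74×10⁻³ m/s.

5.74×10⁻³ m/s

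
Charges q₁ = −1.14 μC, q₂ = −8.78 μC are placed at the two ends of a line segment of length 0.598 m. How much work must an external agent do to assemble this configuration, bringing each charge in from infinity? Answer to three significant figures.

The work to assemble the configuration equals its total potential energy, U = Σ kqᵢqⱼ/rᵢⱼ over all pairs.
The separation is r = 0.598 m.
U = (0.150) = 0.150 J.

0.150 J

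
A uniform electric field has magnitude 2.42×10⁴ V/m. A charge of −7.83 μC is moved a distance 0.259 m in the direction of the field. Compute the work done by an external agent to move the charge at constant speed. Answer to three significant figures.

0.0491 J

The potential change for a displacement 0.259 m in the direction of the field is ΔV = −Ed = -6270 V.
W_ext = qΔV = 0.0491 J.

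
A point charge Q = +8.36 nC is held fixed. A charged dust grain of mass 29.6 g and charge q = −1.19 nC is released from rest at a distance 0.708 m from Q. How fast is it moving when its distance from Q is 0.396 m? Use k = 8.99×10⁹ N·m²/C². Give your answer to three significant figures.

2.59×10⁻³ m/s

Only the electrostatic force acts, so mechanical energy is conserved: ½mv² = U₁ − U₂ = kQq(1/r₁ − 1/r₂).
U₁ − U₂ = (8.99×10⁹ N·m²/C²)(8.36×10⁻⁹ C)(-1.19×10⁻⁹ C)(1/0.708 − 1/0.396) = 9.95×10⁻⁸ J.
v = √(2·9.95×10⁻⁸/0.0296) = 2.59×10⁻³ m/s.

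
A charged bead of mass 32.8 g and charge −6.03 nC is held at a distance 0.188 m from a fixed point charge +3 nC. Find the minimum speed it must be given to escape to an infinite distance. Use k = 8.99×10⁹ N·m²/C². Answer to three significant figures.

To just escape, total mechanical energy must reach zero at infinity: ½mv²_min + U = 0, so ½mv²_min = −U = |kQq|/r.
|U| = |kQq|/r = (8.99×10⁹ N·m²/C²)(3.00×10⁻⁹)(6.03×10⁻⁹)/(0.188) = 8.65×10⁻⁷ J.
v_min = √(2|U|/m) = √(2·8.65×10⁻⁷/0.0328) = 7.26×10⁻³ m/s.

7.26×10⁻³ m/s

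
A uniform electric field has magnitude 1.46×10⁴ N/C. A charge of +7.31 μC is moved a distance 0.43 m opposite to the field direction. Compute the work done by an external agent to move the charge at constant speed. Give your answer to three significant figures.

The potential change for a displacement 0.43 m opposite to the field direction is ΔV = +Ed = 6280 V.
W_ext = qΔV = 0.0459 J.

0.0459 J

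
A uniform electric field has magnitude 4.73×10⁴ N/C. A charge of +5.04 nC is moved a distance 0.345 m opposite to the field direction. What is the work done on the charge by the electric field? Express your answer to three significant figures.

-8.22×10⁻⁵ J

The potential change for a displacement 0.345 m opposite to the field direction is ΔV = +Ed = 1.63×10⁴ V.
W_field = −qΔV = -8.22×10⁻⁵ J.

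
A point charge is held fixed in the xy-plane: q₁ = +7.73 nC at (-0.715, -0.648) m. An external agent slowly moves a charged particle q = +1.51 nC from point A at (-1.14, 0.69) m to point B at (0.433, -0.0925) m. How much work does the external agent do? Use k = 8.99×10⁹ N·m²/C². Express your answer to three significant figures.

For quasistatic motion the external work equals the change in potential energy: W_ext = qΔV = q(V_B − V_A).
At A: distance to the source charge is 1.40 m; V_A = kq₁/r = 49.5 V.
At B: distance to the source charge is 1.28 m; V_B = kq₁/r = 54.5 V.
ΔV = V_B − V_A = 4.99 V.
W_ext = qΔV = (1.51×10⁻⁹ C)(4.99 V) = 7.53×10⁻⁹ J.

7.53×10⁻⁹ J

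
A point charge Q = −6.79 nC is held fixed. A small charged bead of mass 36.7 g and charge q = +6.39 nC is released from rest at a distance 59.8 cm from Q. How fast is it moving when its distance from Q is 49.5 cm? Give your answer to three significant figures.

2.72×10⁻³ m/s

Only the electrostatic force acts, so mechanical energy is conserved: ½mv² = U₁ − U₂ = kQq(1/r₁ − 1/r₂).
U₁ − U₂ = (8.99×10⁹ N·m²/C²)(-6.79×10⁻⁹ C)(6.39×10⁻⁹ C)(1/0.598 − 1/0.495) = 1.36×10⁻⁷ J.
v = √(2·1.36×10⁻⁷/0.0367) = 2.72×10⁻³ m/s.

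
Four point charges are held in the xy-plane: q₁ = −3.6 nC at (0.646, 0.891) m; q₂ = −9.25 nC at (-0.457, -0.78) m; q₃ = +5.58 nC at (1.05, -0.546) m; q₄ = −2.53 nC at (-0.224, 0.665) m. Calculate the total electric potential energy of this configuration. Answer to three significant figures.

-1.13×10⁻⁷ J

The assembly work is the sum of pairwise potential energies, U = Σ_{i<j} kqᵢqⱼ/rᵢⱼ.
Pair separations: r₁₂ = 2.00 m, r₁₃ = 1.49 m, r₁₄ = 0.899 m, r₂₃ = 1.53 m, r₂₄ = 1.46 m, r₃₄ = 1.76 m.
Summing all 6 pair terms gives U = -1.13×10⁻⁷ J.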